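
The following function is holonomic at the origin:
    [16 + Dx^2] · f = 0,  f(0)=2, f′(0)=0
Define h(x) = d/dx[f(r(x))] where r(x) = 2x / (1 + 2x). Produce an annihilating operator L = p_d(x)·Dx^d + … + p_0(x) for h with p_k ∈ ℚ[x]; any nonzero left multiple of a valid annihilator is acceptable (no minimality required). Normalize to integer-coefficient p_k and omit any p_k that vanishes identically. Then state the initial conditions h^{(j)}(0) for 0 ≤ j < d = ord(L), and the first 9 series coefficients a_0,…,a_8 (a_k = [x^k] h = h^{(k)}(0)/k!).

L = (88 + 96·x + 96·x^2) + (12 + 72·x + 144·x^2 + 96·x^3)·Dx + (1 + 8·x + 24·x^2 + 32·x^3 + 16·x^4)·Dx^2  (order 2).
h: a_k = 0, -128, 768, -5120/3, -10240/3, 702464/15, -1175552/5, 51478528/63, -73465856/35, …
ICs: h(0) = 0, h′(0) = -128.

f: a_k = 2, 0, -16, 0, 64/3, 0, -512/45, 0, 1024/315, …
Substitute x→r, Dx→(1/r')Dx; clear ⇒ L₀.
h₀' ⇒ L via d/dx closure of L₀.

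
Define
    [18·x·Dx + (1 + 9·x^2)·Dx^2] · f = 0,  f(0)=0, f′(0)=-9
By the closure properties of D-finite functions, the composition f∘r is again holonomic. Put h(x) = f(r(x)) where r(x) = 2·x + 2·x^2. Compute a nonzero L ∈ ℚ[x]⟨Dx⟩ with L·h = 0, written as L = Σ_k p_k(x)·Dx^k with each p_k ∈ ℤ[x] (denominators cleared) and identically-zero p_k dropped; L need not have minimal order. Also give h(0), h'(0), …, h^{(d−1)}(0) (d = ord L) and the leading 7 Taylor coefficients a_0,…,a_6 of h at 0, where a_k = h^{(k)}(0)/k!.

L = (-2 + 72·x + 288·x^2 + 432·x^3 + 216·x^4)·Dx + (1 + 2·x + 36·x^2 + 144·x^3 + 180·x^4 + 72·x^5)·Dx^2  (order 2).
h: a_k = 0, -18, -18, 216, 648, -20088/5, -23112, …
ICs: h(0) = 0, h′(0) = -18.

f: a_k = 0, -9, 0, 27, 0, -729/5, 0, …
Change of var in L_f (x↦r) gives L₀.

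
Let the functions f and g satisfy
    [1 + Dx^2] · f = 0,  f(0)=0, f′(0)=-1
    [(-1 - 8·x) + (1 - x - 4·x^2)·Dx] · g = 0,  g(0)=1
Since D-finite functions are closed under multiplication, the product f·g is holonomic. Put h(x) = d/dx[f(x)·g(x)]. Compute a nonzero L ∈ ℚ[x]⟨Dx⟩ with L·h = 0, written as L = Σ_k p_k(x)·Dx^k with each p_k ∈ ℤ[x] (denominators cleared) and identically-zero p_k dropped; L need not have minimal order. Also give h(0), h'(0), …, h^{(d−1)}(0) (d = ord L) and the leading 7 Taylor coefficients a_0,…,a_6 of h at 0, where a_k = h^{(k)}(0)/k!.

f: a_k = 0, -1, 0, 1/6, 0, -1/120, 0, …
g: a_k = 1, 1, 5, 9, 29, 65, 181, …
Product ⇒ symmetric product L₀, ord ≤ 2.
h₀' ⇒ L via d/dx closure of L₀.
L = (159 - 2·x - 7·x^2 + 8·x^3 + 16·x^4) + (22 + 178·x + 24·x^2 + 64·x^3)·Dx + (-7 + 6·x + 25·x^2 + 8·x^3 + 16·x^4)·Dx^2  (order 2).
h: a_k = -1, -2, -29/2, -106/3, -1127/8, -7621/20, -888089/720, …
ICs: h(0) = -1, h′(0) = -2.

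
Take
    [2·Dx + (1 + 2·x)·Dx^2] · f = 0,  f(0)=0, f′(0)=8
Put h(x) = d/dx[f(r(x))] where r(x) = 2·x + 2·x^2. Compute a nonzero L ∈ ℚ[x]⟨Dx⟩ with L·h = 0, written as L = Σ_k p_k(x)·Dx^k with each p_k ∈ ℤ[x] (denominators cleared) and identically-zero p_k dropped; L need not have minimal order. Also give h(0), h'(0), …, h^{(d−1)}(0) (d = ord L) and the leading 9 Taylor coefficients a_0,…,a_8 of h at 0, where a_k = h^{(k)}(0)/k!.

f: a_k = 0, 8, -8, 32/3, -16, 128/5, -128/3, 512/7, -128, …
h₀=f(r): pull back L_f along r ⇒ L₀.
h=h₀': d/dx-closure on L₀ ⇒ L.
L = 2 + (1 + 2·x)·Dx  (order 1).
h: a_k = 16, -32, 64, -128, 256, -512, 1024, -2048, 4096, …
ICs: h(0) = 16.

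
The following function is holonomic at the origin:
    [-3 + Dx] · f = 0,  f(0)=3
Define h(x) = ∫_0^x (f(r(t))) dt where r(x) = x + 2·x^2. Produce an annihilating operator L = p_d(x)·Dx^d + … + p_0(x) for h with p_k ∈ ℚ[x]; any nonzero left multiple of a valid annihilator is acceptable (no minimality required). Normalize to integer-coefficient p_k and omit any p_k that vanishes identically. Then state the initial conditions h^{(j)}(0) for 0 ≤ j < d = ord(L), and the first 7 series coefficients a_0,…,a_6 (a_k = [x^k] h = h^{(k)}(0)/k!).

f: a_k = 3, 9, 27/2, 27/2, 81/8, 243/40, 243/80, …
L₀ from L_f via x↦r, Dx↦r'^{-1}Dx.
Integrate: L := L₀·Dx.
L = (-3 - 12·x)·Dx + Dx^2  (order 2).
h: a_k = 0, 3, 9/2, 21/2, 135/8, 1161/40, 3321/80, …
ICs: h(0) = 0, h′(0) = 3.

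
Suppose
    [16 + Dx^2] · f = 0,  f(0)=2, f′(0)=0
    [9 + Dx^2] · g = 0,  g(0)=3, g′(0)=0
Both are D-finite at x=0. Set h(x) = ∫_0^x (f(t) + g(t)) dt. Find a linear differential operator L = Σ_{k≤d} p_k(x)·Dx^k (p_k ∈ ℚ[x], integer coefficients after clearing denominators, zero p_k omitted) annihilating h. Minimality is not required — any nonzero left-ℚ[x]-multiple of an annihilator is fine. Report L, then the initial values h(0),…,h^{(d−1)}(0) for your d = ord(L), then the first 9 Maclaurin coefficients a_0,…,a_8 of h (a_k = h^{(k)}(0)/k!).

L = 144·Dx + 25·Dx^3 + Dx^5  (order 5).
h: a_k = 0, 5, 0, -59/6, 0, 151/24, 0, -10379/5040, 0, …
ICs: h(0) = 0, h′(0) = 5, h′′(0) = 0, h′′′(0) = -59, h′′′′(0) = 0.

f: a_k = 2, 0, -16, 0, 64/3, 0, -512/45, 0, 1024/315, …
g: a_k = 3, 0, -27/2, 0, 81/8, 0, -243/80, 0, 2187/4480, …
Weyl lclm of L_f,L_g ⇒ L₀ (ord ≤ 4).
Integrate: L := L₀·Dx.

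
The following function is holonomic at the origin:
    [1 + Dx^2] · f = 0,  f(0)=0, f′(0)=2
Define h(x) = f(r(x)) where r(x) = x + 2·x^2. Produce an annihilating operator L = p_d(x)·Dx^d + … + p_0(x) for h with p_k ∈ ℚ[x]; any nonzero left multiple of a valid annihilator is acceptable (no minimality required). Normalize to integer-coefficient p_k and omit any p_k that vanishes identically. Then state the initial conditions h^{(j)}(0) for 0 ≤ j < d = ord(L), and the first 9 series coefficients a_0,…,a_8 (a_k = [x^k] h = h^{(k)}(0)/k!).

L = (1 + 12·x + 48·x^2 + 64·x^3) - 4·Dx + (1 + 4·x)·Dx^2  (order 2).
h: a_k = 0, 2, 4, -1/3, -2, -239/60, -5/2, 1679/2520, 239/180, …
ICs: h(0) = 0, h′(0) = 2.

f: a_k = 0, 2, 0, -1/3, 0, 1/60, 0, -1/2520, 0, …
Substitute x→r, Dx→(1/r')Dx; clear ⇒ L₀.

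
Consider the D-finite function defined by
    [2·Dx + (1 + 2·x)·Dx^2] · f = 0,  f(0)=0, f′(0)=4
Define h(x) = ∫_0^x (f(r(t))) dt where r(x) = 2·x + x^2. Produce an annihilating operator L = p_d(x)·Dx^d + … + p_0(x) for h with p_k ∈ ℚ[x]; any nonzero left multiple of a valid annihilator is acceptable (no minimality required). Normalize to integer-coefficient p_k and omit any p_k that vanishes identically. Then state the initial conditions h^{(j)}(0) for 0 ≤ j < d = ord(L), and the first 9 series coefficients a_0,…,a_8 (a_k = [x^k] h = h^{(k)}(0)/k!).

f: a_k = 0, 4, -4, 16/3, -8, 64/5, -64/3, 256/7, -64, …
L₀ from L_f via x↦r, Dx↦r'^{-1}Dx.
h=∫h₀ ⇒ L = L₀·Dx.
L = (3 + 4·x + 2·x^2)·Dx^2 + (1 + 5·x + 6·x^2 + 2·x^3)·Dx^3  (order 3).
h: a_k = 0, 0, 4, -4, 20/3, -68/5, 464/15, -528/7, 1352/7, …
ICs: h(0) = 0, h′(0) = 0, h′′(0) = 8.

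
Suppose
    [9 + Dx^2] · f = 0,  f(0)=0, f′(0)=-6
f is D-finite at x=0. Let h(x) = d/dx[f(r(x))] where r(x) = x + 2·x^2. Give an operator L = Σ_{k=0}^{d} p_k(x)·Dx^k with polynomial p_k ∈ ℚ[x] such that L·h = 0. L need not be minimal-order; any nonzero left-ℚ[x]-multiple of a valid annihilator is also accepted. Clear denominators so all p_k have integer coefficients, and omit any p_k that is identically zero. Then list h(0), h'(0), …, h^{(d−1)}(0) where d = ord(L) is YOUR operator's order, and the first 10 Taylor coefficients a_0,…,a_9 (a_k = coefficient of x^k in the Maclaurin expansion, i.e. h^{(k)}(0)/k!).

f: a_k = 0, -6, 0, 9, 0, -81/20, 0, 243/280, 0, -243/2240, …
L₀ from L_f via x↦r, Dx↦r'^{-1}Dx.
h=h₀': d/dx-closure on L₀ ⇒ L.
L = (57 + 144·x + 864·x^2 + 2304·x^3 + 2304·x^4) + (-12 - 48·x)·Dx + (1 + 8·x + 16·x^2)·Dx^2  (order 2).
h: a_k = -6, -24, 27, 216, 2079/4, 189, -45117/40, -12474/5, -5064363/2240, 124821/112, …
ICs: h(0) = -6, h′(0) = -24.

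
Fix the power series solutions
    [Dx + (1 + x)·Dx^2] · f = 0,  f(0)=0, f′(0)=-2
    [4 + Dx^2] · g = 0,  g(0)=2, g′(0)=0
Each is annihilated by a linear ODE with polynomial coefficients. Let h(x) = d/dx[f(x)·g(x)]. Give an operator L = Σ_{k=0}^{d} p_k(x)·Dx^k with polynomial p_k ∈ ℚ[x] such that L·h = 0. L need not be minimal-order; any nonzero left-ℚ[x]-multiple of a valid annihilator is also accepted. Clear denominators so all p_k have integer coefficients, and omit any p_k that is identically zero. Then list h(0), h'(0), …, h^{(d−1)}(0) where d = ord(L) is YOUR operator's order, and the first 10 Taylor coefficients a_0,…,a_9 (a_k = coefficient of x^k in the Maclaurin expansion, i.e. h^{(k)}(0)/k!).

L = (-56 + 896·x + 4416·x^2 + 8064·x^3 + 7136·x^4 + 3072·x^5 + 512·x^6) + (72 + 776·x + 2080·x^2 + 2400·x^3 + 1280·x^4 + 256·x^5)·Dx + (70 + 824·x + 2780·x^2 + 4416·x^3 + 3664·x^4 + 1536·x^5 + 256·x^6)·Dx^2 + (18 + 194·x + 520·x^2 + 600·x^3 + 320·x^4 + 64·x^5)·Dx^3 + (21 + 150·x + 419·x^2 + 600·x^3 + 470·x^4 + 192·x^5 + 32·x^6)·Dx^4  (order 4).
h: a_k = -4, 4, 20, -12, -4, 0, 52/15, -124/45, 244/105, -146/63, …
ICs: h(0) = -4, h′(0) = 4, h′′(0) = 40, h′′′(0) = -72.

f: a_k = 0, -2, 1, -2/3, 1/2, -2/5, 1/3, -2/7, 1/4, -2/9, …
g: a_k = 2, 0, -4, 0, 4/3, 0, -8/45, 0, 4/315, 0, …
Sym-product of L_f,L_g gives L₀ (≤ ord 4).
Derive L from L₀ (diff closure).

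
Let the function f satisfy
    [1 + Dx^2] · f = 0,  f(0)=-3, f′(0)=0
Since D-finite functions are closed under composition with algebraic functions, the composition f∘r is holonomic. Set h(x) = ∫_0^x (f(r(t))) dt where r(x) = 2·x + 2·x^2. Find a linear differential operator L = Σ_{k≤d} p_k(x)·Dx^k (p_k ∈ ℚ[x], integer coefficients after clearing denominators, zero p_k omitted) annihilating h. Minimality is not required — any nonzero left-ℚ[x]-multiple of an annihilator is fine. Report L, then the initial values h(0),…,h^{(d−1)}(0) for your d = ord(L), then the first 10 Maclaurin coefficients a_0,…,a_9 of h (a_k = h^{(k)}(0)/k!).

L = (4 + 24·x + 48·x^2 + 32·x^3)·Dx - 2·Dx^2 + (1 + 2·x)·Dx^3  (order 3).
h: a_k = 0, -3, 0, 2, 3, 4/5, -4/3, -176/105, -4/5, 208/945, …
ICs: h(0) = 0, h′(0) = -3, h′′(0) = 0.

f: a_k = -3, 0, 3/2, 0, -1/8, 0, 1/240, 0, -1/13440, 0, …
h₀=f(r): pull back L_f along r ⇒ L₀.
h=∫h₀ ⇒ L = L₀·Dx.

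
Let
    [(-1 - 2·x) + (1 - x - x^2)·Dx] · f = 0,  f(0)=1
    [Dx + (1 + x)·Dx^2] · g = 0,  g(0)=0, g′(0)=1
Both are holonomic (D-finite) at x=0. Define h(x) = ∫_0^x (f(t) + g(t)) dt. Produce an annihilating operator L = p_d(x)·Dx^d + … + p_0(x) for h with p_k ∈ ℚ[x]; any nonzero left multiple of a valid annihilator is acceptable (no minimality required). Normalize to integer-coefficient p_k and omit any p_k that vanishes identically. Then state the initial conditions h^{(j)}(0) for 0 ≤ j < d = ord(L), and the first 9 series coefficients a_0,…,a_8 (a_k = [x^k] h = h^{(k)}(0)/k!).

f: a_k = 1, 1, 2, 3, 5, 8, 13, 21, 34, …
g: a_k = 0, 1, -1/2, 1/3, -1/4, 1/5, -1/6, 1/7, -1/8, …
Weyl lclm of L_f,L_g ⇒ L₀ (ord ≤ 3).
∫: right-multiply L₀ by Dx.
L = (26 + 70·x + 76·x^2 + 36·x^3 + 12·x^4)·Dx^2 + (16 + 84·x + 160·x^2 + 144·x^3 + 74·x^4 + 20·x^5)·Dx^3 + (-5 - 11·x + x^2 + 23·x^3 + 29·x^4 + 17·x^5 + 4·x^6)·Dx^4  (order 4).
h: a_k = 0, 1, 1, 1/2, 5/6, 19/20, 41/30, 11/6, 37/14, …
ICs: h(0) = 0, h′(0) = 1, h′′(0) = 2, h′′′(0) = 3.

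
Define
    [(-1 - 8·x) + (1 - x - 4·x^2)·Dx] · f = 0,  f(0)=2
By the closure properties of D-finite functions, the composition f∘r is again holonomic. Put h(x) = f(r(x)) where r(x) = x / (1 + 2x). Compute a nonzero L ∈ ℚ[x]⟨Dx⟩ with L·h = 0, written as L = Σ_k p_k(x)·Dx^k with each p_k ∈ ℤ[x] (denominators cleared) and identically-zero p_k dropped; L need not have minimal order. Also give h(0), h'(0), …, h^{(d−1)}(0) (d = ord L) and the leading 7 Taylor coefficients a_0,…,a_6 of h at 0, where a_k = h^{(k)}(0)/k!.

f: a_k = 2, 2, 10, 18, 58, 130, 362, …
L₀ from L_f via x↦r, Dx↦r'^{-1}Dx.
L = (1 + 10·x) + (-1 - 5·x - 4·x^2 + 4·x^3)·Dx  (order 1).
h: a_k = 2, 2, 6, -14, 54, -190, 678, …
ICs: h(0) = 2.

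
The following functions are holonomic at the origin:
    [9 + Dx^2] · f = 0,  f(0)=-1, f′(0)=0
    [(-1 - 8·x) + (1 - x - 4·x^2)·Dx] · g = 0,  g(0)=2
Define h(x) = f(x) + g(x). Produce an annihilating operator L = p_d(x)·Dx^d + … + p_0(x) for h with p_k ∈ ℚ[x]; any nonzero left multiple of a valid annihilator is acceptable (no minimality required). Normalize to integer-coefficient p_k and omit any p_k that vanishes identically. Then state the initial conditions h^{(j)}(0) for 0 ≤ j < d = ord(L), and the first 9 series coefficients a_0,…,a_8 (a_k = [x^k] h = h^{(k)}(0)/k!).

L = (-567 - 4806·x - 3321·x^2 - 9936·x^3 - 6480·x^4 - 10368·x^5) + (171 - 117·x - 441·x^2 + 135·x^3 - 540·x^4 - 3888·x^5 - 5184·x^6)·Dx + (-63 - 534·x - 369·x^2 - 1104·x^3 - 720·x^4 - 1152·x^5)·Dx^2 + (19 - 13·x - 49·x^2 + 15·x^3 - 60·x^4 - 432·x^5 - 576·x^6)·Dx^3  (order 3).
h: a_k = 1, 2, 29/2, 18, 437/8, 130, 29041/80, 882, 10437671/4480, …
ICs: h(0) = 1, h′(0) = 2, h′′(0) = 29.

f: a_k = -1, 0, 9/2, 0, -27/8, 0, 81/80, 0, -729/4480, …
g: a_k = 2, 2, 10, 18, 58, 130, 362, 882, 2330, …
Sum ⇒ L₀ = lclm(L_f,L_g) in ℚ(x)⟨Dx⟩.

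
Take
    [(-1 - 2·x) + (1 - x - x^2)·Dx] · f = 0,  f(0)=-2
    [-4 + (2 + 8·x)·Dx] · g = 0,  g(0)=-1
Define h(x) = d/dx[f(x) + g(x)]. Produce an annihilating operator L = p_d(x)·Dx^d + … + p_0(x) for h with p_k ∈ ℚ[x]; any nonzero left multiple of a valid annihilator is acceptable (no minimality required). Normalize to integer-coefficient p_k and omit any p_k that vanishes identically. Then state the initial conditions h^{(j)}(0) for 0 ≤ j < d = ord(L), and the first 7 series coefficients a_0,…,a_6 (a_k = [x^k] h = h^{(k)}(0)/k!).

f: a_k = -2, -2, -4, -6, -10, -16, -26, …
g: a_k = -1, -2, 2, -4, 10, -28, 84, …
Sum ⇒ L₀ = lclm(L_f,L_g) in ℚ(x)⟨Dx⟩.
Differentiate: ansatz ord ≤ ord L₀ ⇒ L.
L = (-42 - 132·x - 204·x^2 - 96·x^3 - 60·x^4) + (-3 - 96·x - 384·x^2 - 540·x^3 - 354·x^4 - 180·x^5)·Dx + (3 + 21·x + 33·x^2 - 26·x^3 - 78·x^4 - 98·x^5 - 40·x^6)·Dx^2  (order 2).
h: a_k = -4, -4, -30, 0, -220, 348, -2142, …
ICs: h(0) = -4, h′(0) = -4.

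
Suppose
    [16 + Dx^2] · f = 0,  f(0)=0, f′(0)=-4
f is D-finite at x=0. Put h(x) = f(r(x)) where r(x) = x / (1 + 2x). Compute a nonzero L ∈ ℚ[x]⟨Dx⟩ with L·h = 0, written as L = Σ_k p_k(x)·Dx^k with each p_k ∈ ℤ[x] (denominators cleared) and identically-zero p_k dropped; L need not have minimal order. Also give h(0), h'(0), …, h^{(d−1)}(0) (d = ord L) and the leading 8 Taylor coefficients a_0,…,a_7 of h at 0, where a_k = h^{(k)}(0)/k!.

L = 16 + (4 + 24·x + 48·x^2 + 32·x^3)·Dx + (1 + 8·x + 24·x^2 + 32·x^3 + 16·x^4)·Dx^2  (order 2).
h: a_k = 0, -4, 8, -16/3, -32, 2752/15, -640, 565504/315, …
ICs: h(0) = 0, h′(0) = -4.

f: a_k = 0, -4, 0, 32/3, 0, -128/15, 0, 1024/315, …
f∘r: x↦r, Dx↦Dx/r' in L_f ⇒ L₀.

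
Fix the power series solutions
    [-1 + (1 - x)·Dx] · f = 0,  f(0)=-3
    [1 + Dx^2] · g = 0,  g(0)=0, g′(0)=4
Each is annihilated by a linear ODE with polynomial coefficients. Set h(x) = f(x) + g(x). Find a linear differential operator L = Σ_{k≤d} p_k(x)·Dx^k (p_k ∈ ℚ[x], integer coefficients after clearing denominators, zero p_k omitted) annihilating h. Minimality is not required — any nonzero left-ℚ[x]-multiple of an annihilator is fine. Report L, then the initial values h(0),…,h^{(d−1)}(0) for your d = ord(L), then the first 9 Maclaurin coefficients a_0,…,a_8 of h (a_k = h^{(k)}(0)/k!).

f: a_k = -3, -3, -3, -3, -3, -3, -3, -3, -3, …
g: a_k = 0, 4, 0, -2/3, 0, 1/30, 0, -1/1260, 0, …
Sum ⇒ L₀ = lclm(L_f,L_g) in ℚ(x)⟨Dx⟩.
L = (7 - 2·x + x^2) + (-3 + 5·x - 3·x^2 + x^3)·Dx + (7 - 2·x + x^2)·Dx^2 + (-3 + 5·x - 3·x^2 + x^3)·Dx^3  (order 3).
h: a_k = -3, 1, -3, -11/3, -3, -89/30, -3, -3781/1260, -3, …
ICs: h(0) = -3, h′(0) = 1, h′′(0) = -6.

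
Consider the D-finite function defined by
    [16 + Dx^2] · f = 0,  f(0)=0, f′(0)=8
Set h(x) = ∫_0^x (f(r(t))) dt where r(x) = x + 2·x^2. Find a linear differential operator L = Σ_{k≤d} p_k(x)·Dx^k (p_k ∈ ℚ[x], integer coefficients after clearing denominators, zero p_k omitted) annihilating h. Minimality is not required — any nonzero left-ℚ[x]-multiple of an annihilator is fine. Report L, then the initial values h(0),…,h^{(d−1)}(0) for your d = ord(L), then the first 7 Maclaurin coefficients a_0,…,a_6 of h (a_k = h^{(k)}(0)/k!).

f: a_k = 0, 8, 0, -64/3, 0, 256/15, 0, …
L₀ from L_f via x↦r, Dx↦r'^{-1}Dx.
∫: right-multiply L₀ by Dx.
L = (16 + 192·x + 768·x^2 + 1024·x^3)·Dx - 4·Dx^2 + (1 + 4·x)·Dx^3  (order 3).
h: a_k = 0, 0, 4, 16/3, -16/3, -128/5, -1792/45, …
ICs: h(0) = 0, h′(0) = 0, h′′(0) = 8.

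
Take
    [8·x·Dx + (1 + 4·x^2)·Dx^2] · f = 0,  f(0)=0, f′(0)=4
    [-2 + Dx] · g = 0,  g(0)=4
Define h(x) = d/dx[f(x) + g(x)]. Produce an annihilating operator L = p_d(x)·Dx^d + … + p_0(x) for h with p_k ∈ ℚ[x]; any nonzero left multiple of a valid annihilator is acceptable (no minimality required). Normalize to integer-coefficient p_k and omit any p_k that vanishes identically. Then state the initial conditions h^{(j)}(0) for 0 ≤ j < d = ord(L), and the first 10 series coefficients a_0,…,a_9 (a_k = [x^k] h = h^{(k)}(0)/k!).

L = (8 - 32·x - 32·x^2) + (-6 + 12·x + 8·x^2 - 16·x^3)·Dx + (1 + 2·x + 4·x^2 + 8·x^3)·Dx^2  (order 2).
h: a_k = 12, 16, 0, 32/3, 208/3, 32/15, -11488/45, 64/315, 322576/315, 32/2835, …
ICs: h(0) = 12, h′(0) = 16.

f: a_k = 0, 4, 0, -16/3, 0, 64/5, 0, -256/7, 0, 1024/9, …
g: a_k = 4, 8, 8, 16/3, 8/3, 16/15, 16/45, 32/315, 8/315, 16/2835, …
h₀=f+g: left-lcm gives L₀, ord ≤ 3.
Differentiate: ansatz ord ≤ ord L₀ ⇒ L.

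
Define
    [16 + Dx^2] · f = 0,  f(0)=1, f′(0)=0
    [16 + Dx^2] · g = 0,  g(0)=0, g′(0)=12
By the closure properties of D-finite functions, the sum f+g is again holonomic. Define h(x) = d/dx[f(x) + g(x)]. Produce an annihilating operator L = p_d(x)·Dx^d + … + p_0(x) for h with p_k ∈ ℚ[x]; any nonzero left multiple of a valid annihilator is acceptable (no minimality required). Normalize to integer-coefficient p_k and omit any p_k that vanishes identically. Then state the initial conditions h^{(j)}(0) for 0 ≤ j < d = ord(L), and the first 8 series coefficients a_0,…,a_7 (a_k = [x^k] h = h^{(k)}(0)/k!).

f: a_k = 1, 0, -8, 0, 32/3, 0, -256/45, 0, …
g: a_k = 0, 12, 0, -32, 0, 128/5, 0, -1024/105, …
h₀=f+g: left-lcm gives L₀, ord ≤ 4.
Derive L from L₀ (diff closure).
L = 16 + Dx^2  (order 2).
h: a_k = 12, -16, -96, 128/3, 128, -512/15, -1024/15, 4096/315, …
ICs: h(0) = 12, h′(0) = -16.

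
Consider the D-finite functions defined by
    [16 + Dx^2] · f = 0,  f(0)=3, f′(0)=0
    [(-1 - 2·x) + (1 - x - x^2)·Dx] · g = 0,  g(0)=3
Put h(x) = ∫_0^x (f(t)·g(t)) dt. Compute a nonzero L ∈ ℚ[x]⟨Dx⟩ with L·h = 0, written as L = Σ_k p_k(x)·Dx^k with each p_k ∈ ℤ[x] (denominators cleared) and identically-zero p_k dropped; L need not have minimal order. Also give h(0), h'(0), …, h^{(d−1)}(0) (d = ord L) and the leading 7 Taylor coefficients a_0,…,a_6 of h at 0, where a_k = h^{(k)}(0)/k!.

L = (-14 + 16·x + 16·x^2)·Dx + (2 + 4·x)·Dx^2 + (-1 + x + x^2)·Dx^3  (order 3).
h: a_k = 0, 9, 9/2, -18, -45/4, -3/5, -8, …
ICs: h(0) = 0, h′(0) = 9, h′′(0) = 9.

f: a_k = 3, 0, -24, 0, 32, 0, -256/15, …
g: a_k = 3, 3, 6, 9, 15, 24, 39, …
Sym-product of L_f,L_g gives L₀ (≤ ord 2).
h=∫₀ˣh₀: take L = L₀·Dx.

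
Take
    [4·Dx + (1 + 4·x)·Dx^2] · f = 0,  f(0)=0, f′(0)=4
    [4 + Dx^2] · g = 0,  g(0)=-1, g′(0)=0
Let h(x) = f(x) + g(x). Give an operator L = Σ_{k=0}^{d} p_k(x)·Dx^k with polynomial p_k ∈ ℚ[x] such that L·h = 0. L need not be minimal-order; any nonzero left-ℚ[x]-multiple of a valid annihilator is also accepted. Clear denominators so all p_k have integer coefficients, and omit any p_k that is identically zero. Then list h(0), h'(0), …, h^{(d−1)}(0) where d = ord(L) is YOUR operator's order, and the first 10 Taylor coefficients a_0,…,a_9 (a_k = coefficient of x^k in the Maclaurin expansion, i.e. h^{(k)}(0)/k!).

f: a_k = 0, 4, -8, 64/3, -64, 1024/5, -2048/3, 16384/7, -8192, 262144/9, …
g: a_k = -1, 0, 2, 0, -2/3, 0, 4/45, 0, -2/315, 0, …
h₀=f+g: left-lcm gives L₀, ord ≤ 4.
L = (400 + 128·x + 256·x^2)·Dx + (36 + 176·x + 192·x^2 + 256·x^3)·Dx^2 + (100 + 32·x + 64·x^2)·Dx^3 + (9 + 44·x + 48·x^2 + 64·x^3)·Dx^4  (order 4).
h: a_k = -1, 4, -6, 64/3, -194/3, 1024/5, -30716/45, 16384/7, -2580482/315, 262144/9, …
ICs: h(0) = -1, h′(0) = 4, h′′(0) = -12, h′′′(0) = 128.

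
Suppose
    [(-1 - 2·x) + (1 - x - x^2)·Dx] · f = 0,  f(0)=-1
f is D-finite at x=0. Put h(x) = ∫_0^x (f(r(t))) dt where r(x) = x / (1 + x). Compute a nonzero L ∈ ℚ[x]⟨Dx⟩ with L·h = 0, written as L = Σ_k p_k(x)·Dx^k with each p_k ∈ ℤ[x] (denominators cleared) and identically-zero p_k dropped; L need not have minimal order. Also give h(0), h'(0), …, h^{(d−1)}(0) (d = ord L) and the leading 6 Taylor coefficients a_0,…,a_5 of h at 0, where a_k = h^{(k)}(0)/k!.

f: a_k = -1, -1, -2, -3, -5, -8, …
Change of var in L_f (x↦r) gives L₀.
h=∫₀ˣh₀: take L = L₀·Dx.
L = (1 + 3·x)·Dx + (-1 - 2·x + x^3)·Dx^2  (order 2).
h: a_k = 0, -1, -1/2, -1/3, 0, -1/5, …
ICs: h(0) = 0, h′(0) = -1.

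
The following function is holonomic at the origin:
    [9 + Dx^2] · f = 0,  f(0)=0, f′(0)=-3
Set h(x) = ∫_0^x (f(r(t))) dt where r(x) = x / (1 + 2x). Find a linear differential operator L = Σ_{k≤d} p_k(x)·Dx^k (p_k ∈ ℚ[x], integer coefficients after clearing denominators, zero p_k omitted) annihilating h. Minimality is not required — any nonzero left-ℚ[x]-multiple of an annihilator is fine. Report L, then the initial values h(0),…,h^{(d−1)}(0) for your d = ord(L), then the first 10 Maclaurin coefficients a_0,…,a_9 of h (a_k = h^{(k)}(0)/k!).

f: a_k = 0, -3, 0, 9/2, 0, -81/40, 0, 243/560, 0, -243/4480, …
f∘r: x↦r, Dx↦Dx/r' in L_f ⇒ L₀.
Integrate: L := L₀·Dx.
L = 9·Dx + (4 + 24·x + 48·x^2 + 32·x^3)·Dx^2 + (1 + 8·x + 24·x^2 + 32·x^3 + 16·x^4)·Dx^3  (order 3).
h: a_k = 0, 0, -3/2, 2, -15/8, -3/5, 773/80, -975/28, 429483/4480, -27721/120, …
ICs: h(0) = 0, h′(0) = 0, h′′(0) = -3.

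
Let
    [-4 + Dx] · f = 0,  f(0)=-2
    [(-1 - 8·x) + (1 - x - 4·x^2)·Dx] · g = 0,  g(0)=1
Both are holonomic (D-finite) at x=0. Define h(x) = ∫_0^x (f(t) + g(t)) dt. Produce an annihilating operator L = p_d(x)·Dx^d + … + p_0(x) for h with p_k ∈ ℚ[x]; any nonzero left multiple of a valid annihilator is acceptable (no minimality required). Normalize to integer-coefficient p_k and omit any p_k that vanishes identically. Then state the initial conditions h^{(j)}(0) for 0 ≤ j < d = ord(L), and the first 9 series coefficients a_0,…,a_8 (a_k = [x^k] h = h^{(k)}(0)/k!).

L = (24 - 16·x + 576·x^2 + 512·x^3)·Dx + (6 - 56·x - 208·x^2 + 128·x^3 + 256·x^4)·Dx^2 + (-3 + 15·x + 16·x^2 - 64·x^3 - 64·x^4)·Dx^3  (order 3).
h: a_k = 0, -1, -7/2, -11/3, -37/12, 23/15, 719/90, 7633/315, 136867/2520, …
ICs: h(0) = 0, h′(0) = -1, h′′(0) = -7.

f: a_k = -2, -8, -16, -64/3, -64/3, -256/15, -512/45, -2048/315, -1024/315, …
g: a_k = 1, 1, 5, 9, 29, 65, 181, 441, 1165, …
L₀ := lclm(L_f,L_g); ord L₀ ≤ 1+1.
h=∫h₀ ⇒ L = L₀·Dx.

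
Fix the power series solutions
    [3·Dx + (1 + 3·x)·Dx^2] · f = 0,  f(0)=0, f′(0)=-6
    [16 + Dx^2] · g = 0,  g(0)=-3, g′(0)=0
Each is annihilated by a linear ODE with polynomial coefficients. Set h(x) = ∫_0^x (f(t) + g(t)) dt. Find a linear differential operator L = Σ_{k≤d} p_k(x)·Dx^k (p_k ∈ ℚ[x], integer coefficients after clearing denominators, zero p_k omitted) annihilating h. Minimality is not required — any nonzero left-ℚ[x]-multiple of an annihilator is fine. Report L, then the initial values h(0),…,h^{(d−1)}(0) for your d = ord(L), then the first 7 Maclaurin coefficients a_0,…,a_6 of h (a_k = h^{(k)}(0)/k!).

f: a_k = 0, -6, 9, -18, 81/2, -486/5, 243, …
g: a_k = -3, 0, 24, 0, -32, 0, 256/15, …
Weyl lclm of L_f,L_g ⇒ L₀ (ord ≤ 4).
∫: right-multiply L₀ by Dx.
L = (1680 + 2304·x + 3456·x^2)·Dx^2 + (272 + 1584·x + 3456·x^2 + 3456·x^3)·Dx^3 + (105 + 144·x + 216·x^2)·Dx^4 + (17 + 99·x + 216·x^2 + 216·x^3)·Dx^5  (order 5).
h: a_k = 0, -3, -3, 11, -9/2, 17/10, -81/5, …
ICs: h(0) = 0, h′(0) = -3, h′′(0) = -6, h′′′(0) = 66, h′′′′(0) = -108.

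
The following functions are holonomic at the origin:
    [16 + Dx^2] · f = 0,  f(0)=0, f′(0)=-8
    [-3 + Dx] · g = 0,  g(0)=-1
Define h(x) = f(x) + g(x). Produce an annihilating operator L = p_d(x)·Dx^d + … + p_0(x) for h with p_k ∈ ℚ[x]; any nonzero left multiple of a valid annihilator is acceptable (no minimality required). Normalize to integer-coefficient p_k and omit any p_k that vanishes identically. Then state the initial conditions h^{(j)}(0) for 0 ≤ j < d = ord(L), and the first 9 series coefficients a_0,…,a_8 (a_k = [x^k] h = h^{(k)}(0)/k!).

L = -48 + 16·Dx - 3·Dx^2 + Dx^3  (order 3).
h: a_k = -1, -11, -9/2, 101/6, -27/8, -2291/120, -81/80, 30581/5040, -729/4480, …
ICs: h(0) = -1, h′(0) = -11, h′′(0) = -9.

f: a_k = 0, -8, 0, 64/3, 0, -256/15, 0, 2048/315, 0, …
g: a_k = -1, -3, -9/2, -9/2, -27/8, -81/40, -81/80, -243/560, -729/4480, …
Weyl lclm of L_f,L_g ⇒ L₀ (ord ≤ 3).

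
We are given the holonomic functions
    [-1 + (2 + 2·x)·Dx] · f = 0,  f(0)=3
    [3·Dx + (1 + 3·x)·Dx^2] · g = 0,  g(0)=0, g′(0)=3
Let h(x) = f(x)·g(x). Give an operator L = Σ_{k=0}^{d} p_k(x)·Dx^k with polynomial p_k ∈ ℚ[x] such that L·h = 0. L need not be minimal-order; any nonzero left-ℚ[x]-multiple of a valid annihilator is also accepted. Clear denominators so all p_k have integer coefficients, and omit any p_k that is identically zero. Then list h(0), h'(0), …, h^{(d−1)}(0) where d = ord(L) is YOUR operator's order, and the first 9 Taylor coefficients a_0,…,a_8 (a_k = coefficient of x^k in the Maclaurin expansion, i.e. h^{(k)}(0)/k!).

f: a_k = 3, 3/2, -3/8, 3/16, -15/128, 21/256, -63/1024, 99/2048, -1287/32768, …
g: a_k = 0, 3, -9/2, 9, -81/4, 243/5, -243/2, 2187/7, -6561/8, …
h₀=f·g: eliminate ⇒ L₀, order ≤ 1·2.
L = (-3 + 3·x) + (8 + 8·x)·Dx + (4 + 20·x + 28·x^2 + 12·x^3)·Dx^2  (order 2).
h: a_k = 0, 9, -9, 153/8, -45, 70947/640, -180189/640, 26213571/35840, -34648749/17920, …
ICs: h(0) = 0, h′(0) = 9.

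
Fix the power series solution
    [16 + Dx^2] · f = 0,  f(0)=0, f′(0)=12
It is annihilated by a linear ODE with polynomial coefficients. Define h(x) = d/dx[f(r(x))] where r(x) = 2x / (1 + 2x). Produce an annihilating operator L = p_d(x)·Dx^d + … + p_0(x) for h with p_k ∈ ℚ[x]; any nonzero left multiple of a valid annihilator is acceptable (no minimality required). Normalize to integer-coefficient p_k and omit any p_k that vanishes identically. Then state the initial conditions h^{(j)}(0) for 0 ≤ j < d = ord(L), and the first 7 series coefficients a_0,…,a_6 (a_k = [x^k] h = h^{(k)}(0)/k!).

L = (88 + 96·x + 96·x^2) + (12 + 72·x + 144·x^2 + 96·x^3)·Dx + (1 + 8·x + 24·x^2 + 32·x^3 + 16·x^4)·Dx^2  (order 2).
h: a_k = 24, -96, -480, 5376, -24704, 69120, -1260032/15, …
ICs: h(0) = 24, h′(0) = -96.

f: a_k = 0, 12, 0, -32, 0, 128/5, 0, …
Change of var in L_f (x↦r) gives L₀.
h₀' ⇒ L via d/dx closure of L₀.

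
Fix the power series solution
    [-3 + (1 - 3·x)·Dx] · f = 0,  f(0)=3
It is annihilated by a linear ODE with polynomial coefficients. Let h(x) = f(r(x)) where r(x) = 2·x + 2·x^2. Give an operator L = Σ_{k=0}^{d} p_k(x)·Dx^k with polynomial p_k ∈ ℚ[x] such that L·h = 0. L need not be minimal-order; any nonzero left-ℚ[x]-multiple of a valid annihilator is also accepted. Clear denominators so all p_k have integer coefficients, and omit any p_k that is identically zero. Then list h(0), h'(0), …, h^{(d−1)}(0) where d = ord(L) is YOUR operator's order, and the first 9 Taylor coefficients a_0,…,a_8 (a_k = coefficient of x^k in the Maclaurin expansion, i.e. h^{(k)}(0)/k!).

L = (6 + 12·x) + (-1 + 6·x + 6·x^2)·Dx  (order 1).
h: a_k = 3, 18, 126, 864, 5940, 40824, 280584, 1928448, 13254192, …
ICs: h(0) = 3.

f: a_k = 3, 9, 27, 81, 243, 729, 2187, 6561, 19683, …
h₀=f(r): pull back L_f along r ⇒ L₀.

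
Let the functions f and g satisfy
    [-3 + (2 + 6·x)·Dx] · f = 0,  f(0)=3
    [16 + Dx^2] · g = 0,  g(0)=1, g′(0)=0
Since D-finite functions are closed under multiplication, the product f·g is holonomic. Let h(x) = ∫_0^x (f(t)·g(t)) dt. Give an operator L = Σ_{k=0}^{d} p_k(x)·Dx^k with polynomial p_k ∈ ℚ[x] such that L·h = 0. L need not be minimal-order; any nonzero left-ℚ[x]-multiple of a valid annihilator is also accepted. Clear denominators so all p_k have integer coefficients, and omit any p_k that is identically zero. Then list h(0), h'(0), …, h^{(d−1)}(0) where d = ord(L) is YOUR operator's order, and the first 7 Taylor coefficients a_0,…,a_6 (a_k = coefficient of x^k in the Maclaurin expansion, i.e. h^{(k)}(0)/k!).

f: a_k = 3, 9/2, -27/8, 81/16, -1215/128, 5103/256, -45927/1024, …
g: a_k = 1, 0, -8, 0, 32/3, 0, -256/45, …
Product ⇒ symmetric product L₀, ord ≤ 2.
h=∫₀ˣh₀: take L = L₀·Dx.
L = (91 + 384·x + 576·x^2)·Dx + (-12 - 36·x)·Dx^2 + (4 + 24·x + 36·x^2)·Dx^3  (order 3).
h: a_k = 0, 3, 9/4, -73/8, -495/64, 6337/640, 2341/512, …
ICs: h(0) = 0, h′(0) = 3, h′′(0) = 9/2.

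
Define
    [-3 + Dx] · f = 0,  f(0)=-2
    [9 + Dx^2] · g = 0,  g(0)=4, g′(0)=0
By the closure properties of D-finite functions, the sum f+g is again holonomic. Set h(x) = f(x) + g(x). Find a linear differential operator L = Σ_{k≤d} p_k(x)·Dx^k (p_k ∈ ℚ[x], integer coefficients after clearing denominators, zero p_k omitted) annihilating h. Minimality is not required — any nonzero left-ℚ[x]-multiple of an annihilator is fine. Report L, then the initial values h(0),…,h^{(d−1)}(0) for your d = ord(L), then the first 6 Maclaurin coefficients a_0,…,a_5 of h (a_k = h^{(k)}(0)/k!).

L = -27 + 9·Dx - 3·Dx^2 + Dx^3  (order 3).
h: a_k = 2, -6, -27, -9, 27/4, -81/20, …
ICs: h(0) = 2, h′(0) = -6, h′′(0) = -54.

f: a_k = -2, -6, -9, -9, -27/4, -81/20, …
g: a_k = 4, 0, -18, 0, 27/2, 0, …
f+g: L₀ = lclm(L_f,L_g), ord ≤ 1+2.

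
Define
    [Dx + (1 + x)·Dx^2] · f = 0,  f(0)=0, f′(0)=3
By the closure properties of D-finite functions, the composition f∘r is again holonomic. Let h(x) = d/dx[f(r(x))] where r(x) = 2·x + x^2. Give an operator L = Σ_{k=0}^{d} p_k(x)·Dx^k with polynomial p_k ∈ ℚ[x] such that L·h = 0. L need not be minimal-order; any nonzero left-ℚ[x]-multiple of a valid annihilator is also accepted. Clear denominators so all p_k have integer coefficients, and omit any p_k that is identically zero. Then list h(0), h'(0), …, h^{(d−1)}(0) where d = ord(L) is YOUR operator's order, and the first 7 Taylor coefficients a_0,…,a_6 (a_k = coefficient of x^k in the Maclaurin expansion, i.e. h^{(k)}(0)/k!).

f: a_k = 0, 3, -3/2, 1, -3/4, 3/5, -1/2, …
Substitute x→r, Dx→(1/r')Dx; clear ⇒ L₀.
h=h₀': d/dx-closure on L₀ ⇒ L.
L = 1 + (1 + x)·Dx  (order 1).
h: a_k = 6, -6, 6, -6, 6, -6, 6, …
ICs: h(0) = 6.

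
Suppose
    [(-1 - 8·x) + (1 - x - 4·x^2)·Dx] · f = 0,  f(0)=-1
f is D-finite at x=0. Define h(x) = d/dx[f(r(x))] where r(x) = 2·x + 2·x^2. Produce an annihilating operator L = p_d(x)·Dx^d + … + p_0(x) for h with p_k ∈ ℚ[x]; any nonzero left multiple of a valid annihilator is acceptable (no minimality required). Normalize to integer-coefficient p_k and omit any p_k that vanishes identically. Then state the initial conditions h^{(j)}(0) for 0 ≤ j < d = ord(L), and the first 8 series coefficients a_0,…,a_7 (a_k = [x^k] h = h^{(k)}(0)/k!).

f: a_k = -1, -1, -5, -9, -29, -65, -181, -441, …
L₀ from L_f via x↦r, Dx↦r'^{-1}Dx.
h=h₀': d/dx-closure on L₀ ⇒ L.
L = (22 + 204·x + 1260·x^2 + 4672·x^3 + 8736·x^4 + 7680·x^5 + 2560·x^6) + (-1 - 16·x + 6·x^2 + 420·x^3 + 1520·x^4 + 2400·x^5 + 1792·x^6 + 512·x^7)·Dx  (order 1).
h: a_k = -2, -44, -336, -2800, -20760, -149040, -1040256, -7107200, …
ICs: h(0) = -2.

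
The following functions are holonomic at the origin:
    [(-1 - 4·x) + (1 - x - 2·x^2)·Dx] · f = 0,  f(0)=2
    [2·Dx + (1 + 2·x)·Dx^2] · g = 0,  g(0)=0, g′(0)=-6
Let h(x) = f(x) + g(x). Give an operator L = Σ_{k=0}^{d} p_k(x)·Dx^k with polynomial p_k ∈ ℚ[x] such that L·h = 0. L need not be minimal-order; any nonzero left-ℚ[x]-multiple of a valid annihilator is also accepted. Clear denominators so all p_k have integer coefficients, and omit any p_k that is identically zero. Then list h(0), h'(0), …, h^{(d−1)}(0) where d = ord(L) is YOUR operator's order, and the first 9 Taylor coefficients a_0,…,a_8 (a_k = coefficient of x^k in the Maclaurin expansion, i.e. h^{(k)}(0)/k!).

L = (54 + 228·x + 432·x^2 + 288·x^3 + 192·x^4)·Dx + (11 + 124·x + 464·x^2 + 704·x^3 + 592·x^4 + 320·x^5)·Dx^2 + (-4 - 19·x - 17·x^2 + 42·x^3 + 116·x^4 + 136·x^5 + 64·x^6)·Dx^3  (order 3).
h: a_k = 2, -4, 12, 2, 34, 114/5, 118, 806/7, 438, …
ICs: h(0) = 2, h′(0) = -4, h′′(0) = 24.

f: a_k = 2, 2, 6, 10, 22, 42, 86, 170, 342, …
g: a_k = 0, -6, 6, -8, 12, -96/5, 32, -384/7, 96, …
Weyl lclm of L_f,L_g ⇒ L₀ (ord ≤ 3).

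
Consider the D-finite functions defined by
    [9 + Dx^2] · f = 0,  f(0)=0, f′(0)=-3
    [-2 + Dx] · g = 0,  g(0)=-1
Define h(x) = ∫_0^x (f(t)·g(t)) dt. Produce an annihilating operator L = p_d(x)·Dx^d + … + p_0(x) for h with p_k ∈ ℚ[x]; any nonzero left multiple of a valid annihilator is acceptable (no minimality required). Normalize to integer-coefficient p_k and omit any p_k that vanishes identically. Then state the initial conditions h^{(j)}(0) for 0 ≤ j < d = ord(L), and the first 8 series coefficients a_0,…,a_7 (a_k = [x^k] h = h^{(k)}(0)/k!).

L = 13·Dx - 4·Dx^2 + Dx^3  (order 3).
h: a_k = 0, 0, 3/2, 2, 3/8, -1, -199/240, -23/140, …
ICs: h(0) = 0, h′(0) = 0, h′′(0) = 3.

f: a_k = 0, -3, 0, 9/2, 0, -81/40, 0, 243/560, …
g: a_k = -1, -2, -2, -4/3, -2/3, -4/15, -4/45, -8/315, …
Sym-product of L_f,L_g gives L₀ (≤ ord 2).
h=∫h₀ ⇒ L = L₀·Dx.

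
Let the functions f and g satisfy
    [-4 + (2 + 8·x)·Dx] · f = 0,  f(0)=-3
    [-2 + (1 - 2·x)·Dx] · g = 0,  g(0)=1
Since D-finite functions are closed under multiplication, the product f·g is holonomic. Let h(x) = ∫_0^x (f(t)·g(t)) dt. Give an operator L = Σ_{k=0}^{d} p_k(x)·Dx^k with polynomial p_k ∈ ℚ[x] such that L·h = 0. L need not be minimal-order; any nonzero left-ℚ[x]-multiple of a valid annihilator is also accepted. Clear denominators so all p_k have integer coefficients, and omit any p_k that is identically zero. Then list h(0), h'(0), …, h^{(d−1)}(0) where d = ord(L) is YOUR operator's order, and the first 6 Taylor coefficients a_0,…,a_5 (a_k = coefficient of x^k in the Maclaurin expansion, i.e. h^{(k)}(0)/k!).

L = (4 + 4·x)·Dx + (-1 - 2·x + 8·x^2)·Dx^2  (order 2).
h: a_k = 0, -3, -6, -6, -12, -66/5, …
ICs: h(0) = 0, h′(0) = -3.

f: a_k = -3, -6, 6, -12, 30, -84, …
g: a_k = 1, 2, 4, 8, 16, 32, …
h₀=f·g: eliminate ⇒ L₀, order ≤ 1·1.
h=∫h₀ ⇒ L = L₀·Dx.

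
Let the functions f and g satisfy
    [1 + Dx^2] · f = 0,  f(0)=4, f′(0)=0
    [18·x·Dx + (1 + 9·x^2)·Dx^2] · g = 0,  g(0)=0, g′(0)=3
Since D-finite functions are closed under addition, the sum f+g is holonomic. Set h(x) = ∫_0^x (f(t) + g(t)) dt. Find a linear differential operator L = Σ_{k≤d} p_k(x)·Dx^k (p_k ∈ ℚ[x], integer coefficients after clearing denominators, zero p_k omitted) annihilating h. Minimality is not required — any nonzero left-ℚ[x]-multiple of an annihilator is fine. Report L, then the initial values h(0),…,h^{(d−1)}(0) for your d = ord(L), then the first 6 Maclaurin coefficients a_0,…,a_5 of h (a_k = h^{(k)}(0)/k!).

f: a_k = 4, 0, -2, 0, 1/6, 0, …
g: a_k = 0, 3, 0, -9, 0, 243/5, …
Weyl lclm of L_f,L_g ⇒ L₀ (ord ≤ 4).
h=∫₀ˣh₀: take L = L₀·Dx.
L = (-1926·x + 17820·x^3 + 1458·x^5)·Dx^2 + (-17 + 351·x^2 + 4617·x^4 + 729·x^6)·Dx^3 + (-1926·x + 17820·x^3 + 1458·x^5)·Dx^4 + (-17 + 351·x^2 + 4617·x^4 + 729·x^6)·Dx^5  (order 5).
h: a_k = 0, 4, 3/2, -2/3, -9/4, 1/30, …
ICs: h(0) = 0, h′(0) = 4, h′′(0) = 3, h′′′(0) = -4, h′′′′(0) = -54.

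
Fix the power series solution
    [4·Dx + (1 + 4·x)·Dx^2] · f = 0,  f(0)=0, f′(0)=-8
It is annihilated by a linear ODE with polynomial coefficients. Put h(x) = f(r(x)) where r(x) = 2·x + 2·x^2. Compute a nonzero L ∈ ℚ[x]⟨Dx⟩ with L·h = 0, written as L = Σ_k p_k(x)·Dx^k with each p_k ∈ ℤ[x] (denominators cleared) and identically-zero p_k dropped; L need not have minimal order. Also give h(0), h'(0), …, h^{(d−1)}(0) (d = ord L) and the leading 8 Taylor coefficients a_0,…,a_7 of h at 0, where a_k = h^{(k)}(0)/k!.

L = (6 + 16·x + 16·x^2)·Dx + (1 + 10·x + 24·x^2 + 16·x^3)·Dx^2  (order 2).
h: a_k = 0, -16, 48, -640/3, 1088, -29696/5, 33792, -1384448/7, …
ICs: h(0) = 0, h′(0) = -16.

f: a_k = 0, -8, 16, -128/3, 128, -2048/5, 4096/3, -32768/7, …
Substitute x→r, Dx→(1/r')Dx; clear ⇒ L₀.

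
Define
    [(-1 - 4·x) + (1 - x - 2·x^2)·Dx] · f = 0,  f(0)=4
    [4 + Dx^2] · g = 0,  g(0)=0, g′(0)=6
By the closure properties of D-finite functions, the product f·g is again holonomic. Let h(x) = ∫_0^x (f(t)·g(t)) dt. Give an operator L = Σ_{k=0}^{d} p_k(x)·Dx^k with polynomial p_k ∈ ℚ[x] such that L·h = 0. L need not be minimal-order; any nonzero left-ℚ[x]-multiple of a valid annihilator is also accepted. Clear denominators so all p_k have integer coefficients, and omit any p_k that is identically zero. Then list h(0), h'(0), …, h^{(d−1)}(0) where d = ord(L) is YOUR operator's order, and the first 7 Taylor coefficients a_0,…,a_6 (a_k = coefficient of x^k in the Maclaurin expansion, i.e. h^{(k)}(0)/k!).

f: a_k = 4, 4, 12, 20, 44, 84, 172, …
g: a_k = 0, 6, 0, -4, 0, 4/5, 0, …
f·g: L₀ = L_f ⊗_s L_g, ord ≤ 1·2.
h=∫₀ˣh₀: take L = L₀·Dx.
L = (4·x + 8·x^2)·Dx + (2 + 8·x)·Dx^2 + (-1 + x + 2·x^2)·Dx^3  (order 3).
h: a_k = 0, 0, 12, 8, 14, 104/5, 548/15, …
ICs: h(0) = 0, h′(0) = 0, h′′(0) = 24.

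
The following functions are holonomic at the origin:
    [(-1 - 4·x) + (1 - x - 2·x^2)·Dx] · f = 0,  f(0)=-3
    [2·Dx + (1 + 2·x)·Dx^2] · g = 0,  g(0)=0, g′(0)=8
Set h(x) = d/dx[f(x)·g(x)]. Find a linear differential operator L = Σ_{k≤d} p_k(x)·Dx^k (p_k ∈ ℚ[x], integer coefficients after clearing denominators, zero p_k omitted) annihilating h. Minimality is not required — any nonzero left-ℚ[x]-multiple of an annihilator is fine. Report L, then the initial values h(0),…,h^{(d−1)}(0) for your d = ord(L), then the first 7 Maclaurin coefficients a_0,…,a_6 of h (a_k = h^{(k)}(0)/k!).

L = (60 + 216·x + 288·x^2) + (5 + 66·x + 240·x^2 + 224·x^3)·Dx + (-3 - 11·x + 4·x^2 + 44·x^3 + 32·x^4)·Dx^2  (order 2).
h: a_k = -24, 0, -240, -128, -1344, -6144/5, -33664/5, …
ICs: h(0) = -24, h′(0) = 0.

f: a_k = -3, -3, -9, -15, -33, -63, -129, …
g: a_k = 0, 8, -8, 32/3, -16, 128/5, -128/3, …
L₀ := L_f ⊗_s L_g (sym. prod.), ord ≤ 2.
h=h₀': d/dx-closure on L₀ ⇒ L.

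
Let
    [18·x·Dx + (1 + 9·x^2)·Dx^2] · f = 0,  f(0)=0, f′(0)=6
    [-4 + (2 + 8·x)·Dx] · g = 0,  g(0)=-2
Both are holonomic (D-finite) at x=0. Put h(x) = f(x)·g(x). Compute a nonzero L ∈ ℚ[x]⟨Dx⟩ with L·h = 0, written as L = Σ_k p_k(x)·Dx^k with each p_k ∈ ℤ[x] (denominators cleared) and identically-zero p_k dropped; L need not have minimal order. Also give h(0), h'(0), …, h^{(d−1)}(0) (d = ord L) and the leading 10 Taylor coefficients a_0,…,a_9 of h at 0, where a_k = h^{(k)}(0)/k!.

L = (12 - 36·x - 36·x^2) + (-4 + 2·x + 108·x^2 + 144·x^3)·Dx + (1 + 8·x + 25·x^2 + 72·x^3 + 144·x^4)·Dx^2  (order 2).
h: a_k = 0, -12, -24, 60, 24, -732/5, -2904/5, 80028/35, -15336/35, -14220/7, …
ICs: h(0) = 0, h′(0) = -12.

f: a_k = 0, 6, 0, -18, 0, 486/5, 0, -4374/7, 0, 4374, …
g: a_k = -2, -4, 4, -8, 20, -56, 168, -528, 1716, -5720, …
Sym-product of L_f,L_g gives L₀ (≤ ord 2).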